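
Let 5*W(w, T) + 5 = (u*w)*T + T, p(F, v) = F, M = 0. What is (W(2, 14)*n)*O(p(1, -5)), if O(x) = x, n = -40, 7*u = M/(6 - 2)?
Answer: -72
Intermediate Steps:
u = 0 (u = (0/(6 - 2))/7 = (0/4)/7 = (0*(¼))/7 = (⅐)*0 = 0)
W(w, T) = -1 + T/5 (W(w, T) = -1 + ((0*w)*T + T)/5 = -1 + (0*T + T)/5 = -1 + (0 + T)/5 = -1 + T/5)
(W(2, 14)*n)*O(p(1, -5)) = ((-1 + (⅕)*14)*(-40))*1 = ((-1 + 14/5)*(-40))*1 = ((9/5)*(-40))*1 = -72*1 = -72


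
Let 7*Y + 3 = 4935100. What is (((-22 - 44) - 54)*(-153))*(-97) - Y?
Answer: -17401537/7 ≈ -2.4859e+6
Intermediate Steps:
Y = 4935097/7 (Y = -3/7 + (⅐)*4935100 = -3/7 + 4935100/7 = 4935097/7 ≈ 7.0501e+5)
(((-22 - 44) - 54)*(-153))*(-97) - Y = (((-22 - 44) - 54)*(-153))*(-97) - 1*4935097/7 = ((-66 - 54)*(-153))*(-97) - 4935097/7 = -120*(-153)*(-97) - 4935097/7 = 18360*(-97) - 4935097/7 = -1780920 - 4935097/7 = -17401537/7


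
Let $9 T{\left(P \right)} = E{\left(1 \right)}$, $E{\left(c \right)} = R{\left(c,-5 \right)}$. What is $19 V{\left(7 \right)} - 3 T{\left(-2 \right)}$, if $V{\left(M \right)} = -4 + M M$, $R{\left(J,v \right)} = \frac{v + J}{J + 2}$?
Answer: $\frac{7699}{9} \approx 855.44$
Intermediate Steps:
$R{\left(J,v \right)} = \frac{J + v}{2 + J}$
$E{\left(c \right)} = \frac{-5 + c}{2 + c}$ ($E{\left(c \right)} = \frac{c - 5}{2 + c} = \frac{-5 + c}{2 + c}$)
$T{\left(P \right)} = - \frac{4}{27}$ ($T{\left(P \right)} = \frac{\frac{1}{2 + 1} \left(-5 + 1\right)}{9} = \frac{\frac{1}{3} \left(-4\right)}{9} = \frac{1}{9} \left(- \frac{4}{3}\right) = - \frac{4}{27}$)
$V{\left(M \right)} = -4 + M^{2}$
$19 V{\left(7 \right)} - 3 T{\left(-2 \right)} = 19 \left(-4 + 7^{2}\right) - - \frac{4}{9} = 19 \left(-4 + 49\right) + \frac{4}{9} = 19 \cdot 45 + \frac{4}{9} = 855 + \frac{4}{9} = \frac{7699}{9}$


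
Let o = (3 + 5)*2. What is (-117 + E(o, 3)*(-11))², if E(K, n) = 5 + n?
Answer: 42025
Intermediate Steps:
o = 16 (o = 8*2 = 16)
(-117 + E(o, 3)*(-11))² = (-117 + (5 + 3)*(-11))² = (-117 + 8*(-11))² = (-117 - 88)² = (-205)² = 42025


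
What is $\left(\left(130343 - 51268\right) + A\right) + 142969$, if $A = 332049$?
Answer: $554093$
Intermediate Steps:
$\left(\left(130343 - 51268\right) + A\right) + 142969 = \left(\left(130343 - 51268\right) + 332049\right) + 142969 = \left(79075 + 332049\right) + 142969 = 411124 + 142969 = 554093$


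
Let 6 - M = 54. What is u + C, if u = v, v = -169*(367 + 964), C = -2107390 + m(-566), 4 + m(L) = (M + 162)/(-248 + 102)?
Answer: -170260366/73 ≈ -2.3323e+6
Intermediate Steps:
M = -48 (M = 6 - 1*54 = 6 - 54 = -48)
m(L) = -349/73 (m(L) = -4 + (-48 + 162)/(-248 + 102) = -4 + 114/(-146) = -4 + 114*(-1/146) = -4 - 57/73 = -349/73)
C = -153839819/73 (C = -2107390 - 349/73 = -153839819/73 ≈ -2.1074e+6)
v = -224939 (v = -169*1331 = -224939)
u = -224939
u + C = -224939 - 153839819/73 = -170260366/73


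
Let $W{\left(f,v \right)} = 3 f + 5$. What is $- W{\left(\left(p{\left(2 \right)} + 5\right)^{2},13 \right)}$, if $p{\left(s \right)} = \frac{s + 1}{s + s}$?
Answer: $- \frac{1667}{16} \approx -104.19$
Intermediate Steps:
$p{\left(s \right)} = \frac{1 + s}{2 s}$
$W{\left(f,v \right)} = 5 + 3 f$
$- W{\left(\left(p{\left(2 \right)} + 5\right)^{2},13 \right)} = - (5 + 3 \left(\frac{1 + 2}{2 \cdot 2} + 5\right)^{2}) = - (5 + 3 \left(\frac{1}{2} \cdot \frac{1}{2} \cdot 3 + 5\right)^{2}) = - (5 + 3 \left(\frac{3}{4} + 5\right)^{2}) = - (5 + 3 \left(\frac{23}{4}\right)^{2}) = - (5 + 3 \cdot \frac{529}{16}) = - (5 + \frac{1587}{16}) = \left(-1\right) \frac{1667}{16} = - \frac{1667}{16}$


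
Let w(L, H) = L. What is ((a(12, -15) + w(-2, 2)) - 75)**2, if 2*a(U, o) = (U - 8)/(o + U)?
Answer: 54289/9 ≈ 6032.1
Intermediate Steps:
a(U, o) = (-8 + U)/(2*(U + o)) (a(U, o) = ((U - 8)/(o + U))/2 = ((-8 + U)/(U + o))/2 = (-8 + U)/(2*(U + o)))
((a(12, -15) + w(-2, 2)) - 75)**2 = (((-4 + (1/2)*12)/(12 - 15) - 2) - 75)**2 = (((-4 + 6)/(-3) - 2) - 75)**2 = ((-1/3*2 - 2) - 75)**2 = ((-2/3 - 2) - 75)**2 = (-8/3 - 75)**2 = (-233/3)**2 = 54289/9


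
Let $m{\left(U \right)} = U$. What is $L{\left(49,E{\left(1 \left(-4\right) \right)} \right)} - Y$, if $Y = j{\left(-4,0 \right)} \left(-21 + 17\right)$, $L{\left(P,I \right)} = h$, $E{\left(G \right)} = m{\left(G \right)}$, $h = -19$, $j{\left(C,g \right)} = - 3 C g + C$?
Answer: $-35$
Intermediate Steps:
$j{\left(C,g \right)} = C - 3 C g$ ($j{\left(C,g \right)} = - 3 C g + C = C - 3 C g$)
$E{\left(G \right)} = G$
$L{\left(P,I \right)} = -19$
$Y = 16$ ($Y = - 4 \left(1 - 0\right) \left(-21 + 17\right) = - 4 \left(1 + 0\right) \left(-4\right) = \left(-4\right) 1 \left(-4\right) = \left(-4\right) \left(-4\right) = 16$)
$L{\left(49,E{\left(1 \left(-4\right) \right)} \right)} - Y = -19 - 16 = -35$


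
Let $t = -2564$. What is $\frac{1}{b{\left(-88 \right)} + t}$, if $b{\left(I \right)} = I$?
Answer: $- \frac{1}{2652} \approx -0.00037707$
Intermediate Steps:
$\frac{1}{b{\left(-88 \right)} + t} = \frac{1}{-88 - 2564} = \frac{1}{-2652} = - \frac{1}{2652}$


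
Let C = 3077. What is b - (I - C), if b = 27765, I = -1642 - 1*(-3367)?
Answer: 29117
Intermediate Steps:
I = 1725 (I = -1642 + 3367 = 1725)
b - (I - C) = 27765 - (1725 - 1*3077) = 27765 - (1725 - 3077) = 27765 - 1*(-1352) = 27765 + 1352 = 29117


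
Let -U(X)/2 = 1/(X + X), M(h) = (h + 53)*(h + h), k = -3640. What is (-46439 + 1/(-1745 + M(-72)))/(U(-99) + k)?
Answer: 4556083752/357115769 ≈ 12.758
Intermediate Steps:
M(h) = 2*h*(53 + h) (M(h) = (53 + h)*(2*h) = 2*h*(53 + h))
U(X) = -1/X (U(X) = -2/(X + X) = -2*1/(2*X) = -1/X)
(-46439 + 1/(-1745 + M(-72)))/(U(-99) + k) = (-46439 + 1/(-1745 + 2*(-72)*(53 - 72)))/(-1/(-99) - 3640) = (-46439 + 1/(-1745 + 2*(-72)*(-19)))/(-1*(-1/99) - 3640) = (-46439 + 1/(-1745 + 2736))/(1/99 - 3640) = (-46439 + 1/991)/(-360359/99) = (-46439 + 1/991)*(-99/360359) = -46021048/991*(-99/360359) = 4556083752/357115769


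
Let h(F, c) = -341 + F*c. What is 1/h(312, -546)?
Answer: -1/170693 ≈ -5.8585e-6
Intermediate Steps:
1/h(312, -546) = 1/(-341 + 312*(-546)) = 1/(-341 - 170352) = 1/(-170693) = -1/170693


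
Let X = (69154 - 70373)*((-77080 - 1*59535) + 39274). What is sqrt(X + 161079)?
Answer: sqrt(118819758) ≈ 10900.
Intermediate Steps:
X = 118658679 (X = -1219*((-77080 - 59535) + 39274) = -1219*(-136615 + 39274) = -1219*(-97341) = 118658679)
sqrt(X + 161079) = sqrt(118658679 + 161079) = sqrt(118819758)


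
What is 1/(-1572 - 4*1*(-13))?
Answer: -1/1520 ≈ -0.00065789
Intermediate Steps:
1/(-1572 - 4*1*(-13)) = 1/(-1572 - 4*(-13)) = 1/(-1572 + 52) = 1/(-1520) = -1/1520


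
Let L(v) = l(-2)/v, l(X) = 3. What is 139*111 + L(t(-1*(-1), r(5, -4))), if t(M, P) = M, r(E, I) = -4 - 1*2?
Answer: 15432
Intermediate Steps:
r(E, I) = -6 (r(E, I) = -4 - 2 = -6)
L(v) = 3/v
139*111 + L(t(-1*(-1), r(5, -4))) = 139*111 + 3/((-1*(-1))) = 15429 + 3/1 = 15429 + 3*1 = 15429 + 3 = 15432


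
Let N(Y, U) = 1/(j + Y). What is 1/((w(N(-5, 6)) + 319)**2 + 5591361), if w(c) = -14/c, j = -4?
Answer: 1/5789386 ≈ 1.7273e-7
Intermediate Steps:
N(Y, U) = 1/(-4 + Y)
1/((w(N(-5, 6)) + 319)**2 + 5591361) = 1/((-14/(1/(-4 - 5)) + 319)**2 + 5591361) = 1/((-14/(1/(-9)) + 319)**2 + 5591361) = 1/((-14/(-1/9) + 319)**2 + 5591361) = 1/((-14*(-9) + 319)**2 + 5591361) = 1/((126 + 319)**2 + 5591361) = 1/(445**2 + 5591361) = 1/(198025 + 5591361) = 1/5789386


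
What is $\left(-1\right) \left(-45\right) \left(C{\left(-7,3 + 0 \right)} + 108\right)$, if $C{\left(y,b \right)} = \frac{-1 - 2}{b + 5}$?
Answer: $\frac{38745}{8} \approx 4843.1$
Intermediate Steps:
$C{\left(y,b \right)} = - \frac{3}{5 + b}$
$\left(-1\right) \left(-45\right) \left(C{\left(-7,3 + 0 \right)} + 108\right) = \left(-1\right) \left(-45\right) \left(- \frac{3}{5 + \left(3 + 0\right)} + 108\right) = 45 \left(- \frac{3}{5 + 3} + 108\right) = 45 \left(- \frac{3}{8} + 108\right) = 45 \cdot \frac{861}{8} = \frac{38745}{8}$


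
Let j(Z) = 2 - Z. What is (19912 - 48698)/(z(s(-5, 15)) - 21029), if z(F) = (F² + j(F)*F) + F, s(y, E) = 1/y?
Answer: 71965/52574 ≈ 1.3688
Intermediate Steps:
z(F) = F + F² + F*(2 - F) (z(F) = (F² + (2 - F)*F) + F = (F² + F*(2 - F)) + F = F + F² + F*(2 - F))
(19912 - 48698)/(z(s(-5, 15)) - 21029) = (19912 - 48698)/(3/(-5) - 21029) = -28786/(3*(-⅕) - 21029) = -28786/(-⅗ - 21029) = -28786/(-105148/5) = -28786*(-5/105148) = 71965/52574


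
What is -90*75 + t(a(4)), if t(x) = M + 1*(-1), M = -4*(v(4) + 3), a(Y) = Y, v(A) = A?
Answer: -6779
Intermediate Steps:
M = -28 (M = -4*(4 + 3) = -4*7 = -28)
t(x) = -29 (t(x) = -28 + 1*(-1) = -28 - 1 = -29)
-90*75 + t(a(4)) = -90*75 - 29 = -6750 - 29 = -6779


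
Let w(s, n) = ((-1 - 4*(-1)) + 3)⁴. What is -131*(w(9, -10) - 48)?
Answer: -163488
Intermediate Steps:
w(s, n) = 1296 (w(s, n) = ((-1 + 4) + 3)⁴ = (3 + 3)⁴ = 6⁴ = 1296)
-131*(w(9, -10) - 48) = -131*(1296 - 48) = -131*1248 = -163488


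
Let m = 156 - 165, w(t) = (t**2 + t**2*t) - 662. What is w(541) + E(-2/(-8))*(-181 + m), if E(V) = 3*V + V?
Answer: 158632250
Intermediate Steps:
w(t) = -662 + t**2 + t**3 (w(t) = (t**2 + t**3) - 662 = -662 + t**2 + t**3)
m = -9
E(V) = 4*V
w(541) + E(-2/(-8))*(-181 + m) = (-662 + 541**2 + 541**3) + (4*(-2/(-8)))*(-181 - 9) = (-662 + 292681 + 158340421) + (4*(-2*(-1/8)))*(-190) = 158632440 + (4*(1/4))*(-190) = 158632440 + 1*(-190) = 158632440 - 190 = 158632250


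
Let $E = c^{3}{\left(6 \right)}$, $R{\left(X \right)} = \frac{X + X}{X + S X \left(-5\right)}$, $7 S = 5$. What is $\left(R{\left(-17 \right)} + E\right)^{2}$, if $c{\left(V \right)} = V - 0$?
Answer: $\frac{3751969}{81} \approx 46321.0$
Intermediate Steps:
$S = \frac{5}{7}$ ($S = \frac{1}{7} \cdot 5 = \frac{5}{7} \approx 0.71429$)
$R{\left(X \right)} = - \frac{7}{9}$ ($R{\left(X \right)} = \frac{X + X}{X + \frac{5 X}{7} \left(-5\right)} = \frac{2 X}{X - \frac{25 X}{7}} = \frac{2 X}{\left(- \frac{18}{7}\right) X} = 2 X \left(- \frac{7}{18 X}\right) = - \frac{7}{9}$)
$c{\left(V \right)} = V$ ($c{\left(V \right)} = V + 0 = V$)
$E = 216$ ($E = 6^{3} = 216$)
$\left(R{\left(-17 \right)} + E\right)^{2} = \left(- \frac{7}{9} + 216\right)^{2} = \left(\frac{1937}{9}\right)^{2} = \frac{3751969}{81}$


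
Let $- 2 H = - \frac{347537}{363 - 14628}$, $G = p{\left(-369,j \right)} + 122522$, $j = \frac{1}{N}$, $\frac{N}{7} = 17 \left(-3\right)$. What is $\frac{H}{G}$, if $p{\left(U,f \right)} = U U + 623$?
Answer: $- \frac{347537}{7398000180} \approx -4.6977 \cdot 10^{-5}$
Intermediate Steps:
$N = -357$ ($N = 7 \cdot 17 \left(-3\right) = 7 \left(-51\right) = -357$)
$j = - \frac{1}{357}$ ($j = \frac{1}{-357} = - \frac{1}{357} \approx -0.0028011$)
$p{\left(U,f \right)} = 623 + U^{2}$ ($p{\left(U,f \right)} = U^{2} + 623 = 623 + U^{2}$)
$G = 259306$ ($G = \left(623 + \left(-369\right)^{2}\right) + 122522 = \left(623 + 136161\right) + 122522 = 136784 + 122522 = 259306$)
$H = - \frac{347537}{28530}$ ($H = - \frac{\left(-347537\right) \frac{1}{363 - 14628}}{2} = - \frac{\left(-347537\right) \frac{1}{-14265}}{2} = - \frac{\left(-347537\right) \left(- \frac{1}{14265}\right)}{2} = \left(- \frac{1}{2}\right) \frac{347537}{14265} = - \frac{347537}{28530} \approx -12.181$)
$\frac{H}{G} = - \frac{347537}{28530 \cdot 259306} = \left(- \frac{347537}{28530}\right) \frac{1}{259306} = - \frac{347537}{7398000180}$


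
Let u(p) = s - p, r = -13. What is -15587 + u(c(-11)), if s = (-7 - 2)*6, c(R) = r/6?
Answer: -93833/6 ≈ -15639.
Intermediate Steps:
c(R) = -13/6
s = -54 (s = -9*6 = -54)
u(p) = -54 - p
-15587 + u(c(-11)) = -15587 + (-54 - 1*(-13/6)) = -15587 + (-54 + 13/6) = -15587 - 311/6 = -93833/6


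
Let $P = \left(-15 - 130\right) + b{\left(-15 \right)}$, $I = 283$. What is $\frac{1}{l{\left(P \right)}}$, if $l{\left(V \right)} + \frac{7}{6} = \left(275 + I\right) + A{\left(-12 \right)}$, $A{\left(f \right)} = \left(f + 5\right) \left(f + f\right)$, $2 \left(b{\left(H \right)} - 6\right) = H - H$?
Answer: $\frac{6}{4349} \approx 0.0013796$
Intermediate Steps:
$b{\left(H \right)} = 6$ ($b{\left(H \right)} = 6 + \frac{H - H}{2} = 6 + \frac{1}{2} \cdot 0 = 6 + 0 = 6$)
$A{\left(f \right)} = 2 f \left(5 + f\right)$ ($A{\left(f \right)} = \left(5 + f\right) 2 f = 2 f \left(5 + f\right)$)
$P = -139$ ($P = \left(-15 - 130\right) + 6 = -145 + 6 = -139$)
$l{\left(V \right)} = \frac{4349}{6}$ ($l{\left(V \right)} = - \frac{7}{6} + \left(\left(275 + 283\right) + 2 \left(-12\right) \left(5 - 12\right)\right) = - \frac{7}{6} + \left(558 + 2 \left(-12\right) \left(-7\right)\right) = - \frac{7}{6} + \left(558 + 168\right) = - \frac{7}{6} + 726 = \frac{4349}{6}$)
$\frac{1}{l{\left(P \right)}} = \frac{1}{\frac{4349}{6}} = \frac{6}{4349}$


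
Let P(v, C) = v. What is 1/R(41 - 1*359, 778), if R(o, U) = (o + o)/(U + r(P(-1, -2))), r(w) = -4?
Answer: -129/106 ≈ -1.2170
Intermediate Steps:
R(o, U) = 2*o/(-4 + U) (R(o, U) = (o + o)/(U - 4) = (2*o)/(-4 + U) = 2*o/(-4 + U))
1/R(41 - 1*359, 778) = 1/(2*(41 - 1*359)/(-4 + 778)) = 1/(2*(41 - 359)/774) = 1/(2*(-318)*(1/774)) = 1/(-106/129) = -129/106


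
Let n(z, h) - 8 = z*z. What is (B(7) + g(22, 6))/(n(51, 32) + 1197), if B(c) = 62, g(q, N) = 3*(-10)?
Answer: 16/1903 ≈ 0.0084078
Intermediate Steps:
n(z, h) = 8 + z**2 (n(z, h) = 8 + z*z = 8 + z**2)
g(q, N) = -30
(B(7) + g(22, 6))/(n(51, 32) + 1197) = (62 - 30)/((8 + 51**2) + 1197) = 32/((8 + 2601) + 1197) = 32/(2609 + 1197) = 32/3806 = 32*(1/3806) = 16/1903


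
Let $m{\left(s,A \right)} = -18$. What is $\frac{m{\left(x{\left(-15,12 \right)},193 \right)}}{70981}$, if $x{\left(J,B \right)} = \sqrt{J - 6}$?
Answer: $- \frac{18}{70981} \approx -0.00025359$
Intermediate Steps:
$x{\left(J,B \right)} = \sqrt{-6 + J}$
$\frac{m{\left(x{\left(-15,12 \right)},193 \right)}}{70981} = - \frac{18}{70981}$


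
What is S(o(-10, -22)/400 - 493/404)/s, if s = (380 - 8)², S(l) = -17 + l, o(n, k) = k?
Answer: -369161/2795356800 ≈ -0.00013206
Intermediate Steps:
s = 138384 (s = 372² = 138384)
S(o(-10, -22)/400 - 493/404)/s = (-17 + (-22/400 - 493/404))/138384 = (-17 + (-22*1/400 - 493*1/404))*(1/138384) = (-17 + (-11/200 - 493/404))*(1/138384) = (-17 - 25761/20200)*(1/138384) = -369161/20200*1/138384 = -369161/2795356800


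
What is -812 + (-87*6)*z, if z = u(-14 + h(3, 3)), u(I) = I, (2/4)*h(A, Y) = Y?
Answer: 3364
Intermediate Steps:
h(A, Y) = 2*Y
z = -8 (z = -14 + 2*3 = -14 + 6 = -8)
-812 + (-87*6)*z = -812 - 87*6*(-8) = -812 - 522*(-8) = -812 + 4176 = 3364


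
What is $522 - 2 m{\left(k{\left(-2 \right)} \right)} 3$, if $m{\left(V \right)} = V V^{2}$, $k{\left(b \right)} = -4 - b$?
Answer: $25056$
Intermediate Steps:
$m{\left(V \right)} = V^{3}$
$522 - 2 m{\left(k{\left(-2 \right)} \right)} 3 = 522 - 2 \left(-4 - -2\right)^{3} \cdot 3 = 522 - 2 \left(-4 + 2\right)^{3} \cdot 3 = 522 - 2 \left(-2\right)^{3} \cdot 3 = 522 \left(-2\right) \left(-8\right) 3 = 522 \cdot 16 \cdot 3 = 522 \cdot 48 = 25056$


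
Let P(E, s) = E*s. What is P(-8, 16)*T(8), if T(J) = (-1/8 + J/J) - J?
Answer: 912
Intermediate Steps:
T(J) = 7/8 - J (T(J) = (-1*⅛ + 1) - J = (-⅛ + 1) - J = 7/8 - J)
P(-8, 16)*T(8) = (-8*16)*(7/8 - 1*8) = -128*(7/8 - 8) = -128*(-57/8) = 912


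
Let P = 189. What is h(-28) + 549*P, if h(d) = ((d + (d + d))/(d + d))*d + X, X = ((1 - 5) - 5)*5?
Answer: 103674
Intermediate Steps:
X = -45 (X = (-4 - 5)*5 = -9*5 = -45)
h(d) = -45 + 3*d/2 (h(d) = ((d + (d + d))/(d + d))*d - 45 = ((d + 2*d)/((2*d)))*d - 45 = ((3*d)*(1/(2*d)))*d - 45 = 3*d/2 - 45 = -45 + 3*d/2)
h(-28) + 549*P = (-45 + (3/2)*(-28)) + 549*189 = (-45 - 42) + 103761 = -87 + 103761 = 103674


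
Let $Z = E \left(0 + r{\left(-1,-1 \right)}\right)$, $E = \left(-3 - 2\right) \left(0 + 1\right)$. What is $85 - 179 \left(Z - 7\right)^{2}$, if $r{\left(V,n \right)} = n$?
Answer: $-631$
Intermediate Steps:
$E = -5$ ($E = \left(-5\right) 1 = -5$)
$Z = 5$ ($Z = - 5 \left(0 - 1\right) = \left(-5\right) \left(-1\right) = 5$)
$85 - 179 \left(Z - 7\right)^{2} = 85 - 179 \left(5 - 7\right)^{2} = 85 - 179 \left(-2\right)^{2} = 85 - 716 = -631$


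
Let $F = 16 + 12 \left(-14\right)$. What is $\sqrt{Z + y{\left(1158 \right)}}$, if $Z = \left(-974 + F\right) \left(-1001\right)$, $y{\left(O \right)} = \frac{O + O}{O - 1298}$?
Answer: $\frac{\sqrt{1380709085}}{35} \approx 1061.7$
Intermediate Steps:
$F = -152$ ($F = 16 - 168 = -152$)
$y{\left(O \right)} = \frac{2 O}{-1298 + O}$
$Z = 1127126$ ($Z = \left(-974 - 152\right) \left(-1001\right) = \left(-1126\right) \left(-1001\right) = 1127126$)
$\sqrt{Z + y{\left(1158 \right)}} = \sqrt{1127126 + 2 \cdot 1158 \frac{1}{-1298 + 1158}} = \sqrt{1127126 + 2 \cdot 1158 \frac{1}{-140}} = \sqrt{1127126 + 2 \cdot 1158 \left(- \frac{1}{140}\right)} = \sqrt{1127126 - \frac{579}{35}} = \sqrt{\frac{39448831}{35}} = \frac{\sqrt{1380709085}}{35}$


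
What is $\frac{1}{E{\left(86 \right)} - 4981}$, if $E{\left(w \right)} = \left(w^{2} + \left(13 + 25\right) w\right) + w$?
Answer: $\frac{1}{5769} \approx 0.00017334$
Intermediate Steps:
$E{\left(w \right)} = w^{2} + 39 w$ ($E{\left(w \right)} = \left(w^{2} + 38 w\right) + w = w^{2} + 39 w$)
$\frac{1}{E{\left(86 \right)} - 4981} = \frac{1}{86 \left(39 + 86\right) - 4981} = \frac{1}{86 \cdot 125 - 4981} = \frac{1}{10750 - 4981} = \frac{1}{5769}$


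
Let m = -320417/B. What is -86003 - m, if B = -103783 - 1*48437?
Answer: -13091697077/152220 ≈ -86005.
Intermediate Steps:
B = -152220 (B = -103783 - 48437 = -152220)
m = 320417/152220 (m = -320417/(-152220) = -320417*(-1/152220) = 320417/152220 ≈ 2.1050)
-86003 - m = -86003 - 1*320417/152220 = -86003 - 320417/152220 = -13091697077/152220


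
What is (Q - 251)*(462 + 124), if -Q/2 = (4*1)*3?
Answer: -161150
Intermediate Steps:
Q = -24 (Q = -2*4*1*3 = -8*3 = -2*12 = -24)
(Q - 251)*(462 + 124) = (-24 - 251)*(462 + 124) = -275*586 = -161150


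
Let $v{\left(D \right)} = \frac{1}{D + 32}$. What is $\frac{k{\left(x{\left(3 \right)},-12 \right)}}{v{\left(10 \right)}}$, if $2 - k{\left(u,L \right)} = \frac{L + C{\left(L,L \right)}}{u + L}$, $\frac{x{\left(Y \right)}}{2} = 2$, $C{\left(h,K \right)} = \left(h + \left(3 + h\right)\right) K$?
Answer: $1344$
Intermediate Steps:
$C{\left(h,K \right)} = K \left(3 + 2 h\right)$ ($C{\left(h,K \right)} = \left(3 + 2 h\right) K = K \left(3 + 2 h\right)$)
$x{\left(Y \right)} = 4$ ($x{\left(Y \right)} = 2 \cdot 2 = 4$)
$k{\left(u,L \right)} = 2 - \frac{L + L \left(3 + 2 L\right)}{L + u}$ ($k{\left(u,L \right)} = 2 - \frac{L + L \left(3 + 2 L\right)}{u + L} = 2 - \frac{L + L \left(3 + 2 L\right)}{L + u}$)
$v{\left(D \right)} = \frac{1}{32 + D}$
$\frac{k{\left(x{\left(3 \right)},-12 \right)}}{v{\left(10 \right)}} = \frac{\frac{1}{-12 + 4} \left(-12 + 2 \cdot 4 - - 12 \left(3 + 2 \left(-12\right)\right)\right)}{\frac{1}{32 + 10}} = \frac{\frac{1}{-8} \left(-12 + 8 - - 12 \left(3 - 24\right)\right)}{\frac{1}{42}} = - \frac{-12 + 8 - \left(-12\right) \left(-21\right)}{8} \frac{1}{\frac{1}{42}} = - \frac{-12 + 8 - 252}{8} \cdot 42 = \left(- \frac{1}{8}\right) \left(-256\right) 42 = 32 \cdot 42 = 1344$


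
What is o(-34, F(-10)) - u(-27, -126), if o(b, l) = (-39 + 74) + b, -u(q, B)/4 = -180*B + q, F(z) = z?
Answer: 90613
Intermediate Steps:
u(q, B) = -4*q + 720*B (u(q, B) = -4*(-180*B + q) = -4*(q - 180*B) = -4*q + 720*B)
o(b, l) = 35 + b
o(-34, F(-10)) - u(-27, -126) = (35 - 34) - (-4*(-27) + 720*(-126)) = 1 - (108 - 90720) = 1 - 1*(-90612) = 1 + 90612 = 90613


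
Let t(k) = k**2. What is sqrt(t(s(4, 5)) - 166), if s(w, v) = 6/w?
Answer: I*sqrt(655)/2 ≈ 12.796*I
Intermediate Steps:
sqrt(t(s(4, 5)) - 166) = sqrt((6/4)**2 - 166) = sqrt((6*(1/4))**2 - 166) = sqrt((3/2)**2 - 166) = sqrt(9/4 - 166) = sqrt(-655/4) = I*sqrt(655)/2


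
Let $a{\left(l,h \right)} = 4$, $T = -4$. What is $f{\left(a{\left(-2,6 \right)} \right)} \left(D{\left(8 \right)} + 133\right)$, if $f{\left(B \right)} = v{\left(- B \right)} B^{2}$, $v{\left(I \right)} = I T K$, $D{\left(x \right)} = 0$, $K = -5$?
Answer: $-170240$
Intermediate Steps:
$v{\left(I \right)} = 20 I$ ($v{\left(I \right)} = I \left(-4\right) \left(-5\right) = - 4 I \left(-5\right) = 20 I$)
$f{\left(B \right)} = - 20 B^{3}$ ($f{\left(B \right)} = 20 \left(- B\right) B^{2} = - 20 B B^{2} = - 20 B^{3}$)
$f{\left(a{\left(-2,6 \right)} \right)} \left(D{\left(8 \right)} + 133\right) = - 20 \cdot 4^{3} \left(0 + 133\right) = \left(-20\right) 64 \cdot 133 = \left(-1280\right) 133 = -170240$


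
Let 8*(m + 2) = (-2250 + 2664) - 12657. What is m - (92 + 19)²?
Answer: -110827/8 ≈ -13853.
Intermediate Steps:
m = -12259/8 (m = -2 + ((-2250 + 2664) - 12657)/8 = -2 + (414 - 12657)/8 = -2 + (⅛)*(-12243) = -2 - 12243/8 = -12259/8 ≈ -1532.4)
m - (92 + 19)² = -12259/8 - (92 + 19)² = -12259/8 - 1*111² = -12259/8 - 1*12321 = -12259/8 - 12321 = -110827/8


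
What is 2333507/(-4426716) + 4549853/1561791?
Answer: 23804411027/9976342292 ≈ 2.3861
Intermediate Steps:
2333507/(-4426716) + 4549853/1561791 = 2333507*(-1/4426716) + 4549853*(1/1561791) = -2333507/4426716 + 59089/20283 = 23804411027/9976342292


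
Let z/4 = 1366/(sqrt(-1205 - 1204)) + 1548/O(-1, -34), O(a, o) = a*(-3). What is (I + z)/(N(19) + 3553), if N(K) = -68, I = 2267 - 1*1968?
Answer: 139/205 - 5464*I*sqrt(2409)/8395365 ≈ 0.67805 - 0.031944*I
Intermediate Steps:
O(a, o) = -3*a
I = 299 (I = 2267 - 1968 = 299)
z = 2064 - 5464*I*sqrt(2409)/2409 (z = 4*(1366/(sqrt(-1205 - 1204)) + 1548/((-3*(-1)))) = 4*(1366/(sqrt(-2409)) + 1548/3) = 4*(1366/((I*sqrt(2409))) + 1548*(1/3)) = 4*(1366*(-I*sqrt(2409)/2409) + 516) = 4*(-1366*I*sqrt(2409)/2409 + 516) = 4*(516 - 1366*I*sqrt(2409)/2409) = 2064 - 5464*I*sqrt(2409)/2409 ≈ 2064.0 - 111.32*I)
(I + z)/(N(19) + 3553) = (299 + (2064 - 5464*I*sqrt(2409)/2409))/(-68 + 3553) = (2363 - 5464*I*sqrt(2409)/2409)/3485 = (2363 - 5464*I*sqrt(2409)/2409)*(1/3485) = 139/205 - 5464*I*sqrt(2409)/8395365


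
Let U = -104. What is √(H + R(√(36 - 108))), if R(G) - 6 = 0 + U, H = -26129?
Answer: I*√26227 ≈ 161.95*I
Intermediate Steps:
R(G) = -98 (R(G) = 6 + (0 - 104) = 6 - 104 = -98)
√(H + R(√(36 - 108))) = √(-26129 - 98) = √(-26227) = I*√26227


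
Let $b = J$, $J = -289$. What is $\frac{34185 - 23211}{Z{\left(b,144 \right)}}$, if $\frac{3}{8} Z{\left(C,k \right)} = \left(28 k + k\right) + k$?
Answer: $\frac{1829}{1920} \approx 0.9526$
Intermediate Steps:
$b = -289$
$Z{\left(C,k \right)} = 80 k$ ($Z{\left(C,k \right)} = \frac{8 \left(\left(28 k + k\right) + k\right)}{3} = \frac{8 \left(29 k + k\right)}{3} = \frac{8 \cdot 30 k}{3} = 80 k$)
$\frac{34185 - 23211}{Z{\left(b,144 \right)}} = \frac{34185 - 23211}{80 \cdot 144} = \frac{10974}{11520} = 10974 \cdot \frac{1}{11520} = \frac{1829}{1920}$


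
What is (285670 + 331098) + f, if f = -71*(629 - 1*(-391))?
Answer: 544348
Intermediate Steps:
f = -72420 (f = -71*(629 + 391) = -71*1020 = -72420)
(285670 + 331098) + f = (285670 + 331098) - 72420 = 616768 - 72420 = 544348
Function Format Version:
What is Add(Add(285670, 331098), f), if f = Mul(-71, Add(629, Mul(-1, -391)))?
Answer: 544348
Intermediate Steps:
f = -72420 (f = Mul(-71, Add(629, 391)) = Mul(-71, 1020) = -72420)
Add(Add(285670, 331098), f) = Add(Add(285670, 331098), -72420) = Add(616768, -72420) = 544348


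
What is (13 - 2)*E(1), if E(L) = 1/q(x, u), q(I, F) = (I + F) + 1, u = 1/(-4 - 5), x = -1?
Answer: -99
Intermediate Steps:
u = -⅑ (u = 1/(-9) = -⅑ ≈ -0.11111)
q(I, F) = 1 + F + I (q(I, F) = (F + I) + 1 = 1 + F + I)
E(L) = -9 (E(L) = 1/(1 - ⅑ - 1) = 1/(-⅑) = 1*(-9) = -9)
(13 - 2)*E(1) = (13 - 2)*(-9) = 11*(-9) = -99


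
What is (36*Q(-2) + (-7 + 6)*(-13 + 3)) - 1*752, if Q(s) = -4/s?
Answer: -670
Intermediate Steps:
(36*Q(-2) + (-7 + 6)*(-13 + 3)) - 1*752 = (36*(-4/(-2)) + (-7 + 6)*(-13 + 3)) - 1*752 = (36*(-4*(-1/2)) - 1*(-10)) - 752 = (36*2 + 10) - 752 = (72 + 10) - 752 = 82 - 752 = -670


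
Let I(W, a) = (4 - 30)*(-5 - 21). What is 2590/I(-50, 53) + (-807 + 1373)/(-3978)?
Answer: 190777/51714 ≈ 3.6891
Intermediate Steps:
I(W, a) = 676 (I(W, a) = -26*(-26) = 676)
2590/I(-50, 53) + (-807 + 1373)/(-3978) = 2590/676 + (-807 + 1373)/(-3978) = 2590*(1/676) + 566*(-1/3978) = 1295/338 - 283/1989 = 190777/51714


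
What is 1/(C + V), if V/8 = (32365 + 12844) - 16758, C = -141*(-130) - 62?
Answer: 1/245876 ≈ 4.0671e-6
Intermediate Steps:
C = 18268 (C = 18330 - 62 = 18268)
V = 227608 (V = 8*((32365 + 12844) - 16758) = 8*(45209 - 16758) = 8*28451 = 227608)
1/(C + V) = 1/(18268 + 227608) = 1/245876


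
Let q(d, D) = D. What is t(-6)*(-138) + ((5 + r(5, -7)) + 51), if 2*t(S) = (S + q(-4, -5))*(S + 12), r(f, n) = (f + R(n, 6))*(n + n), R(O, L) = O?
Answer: 4638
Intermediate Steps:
r(f, n) = 2*n*(f + n) (r(f, n) = (f + n)*(n + n) = (f + n)*(2*n) = 2*n*(f + n))
t(S) = (-5 + S)*(12 + S)/2 (t(S) = ((S - 5)*(S + 12))/2 = ((-5 + S)*(12 + S))/2 = (-5 + S)*(12 + S)/2)
t(-6)*(-138) + ((5 + r(5, -7)) + 51) = (-30 + (½)*(-6)² + (7/2)*(-6))*(-138) + ((5 + 2*(-7)*(5 - 7)) + 51) = (-30 + (½)*36 - 21)*(-138) + ((5 + 2*(-7)*(-2)) + 51) = (-30 + 18 - 21)*(-138) + ((5 + 28) + 51) = -33*(-138) + (33 + 51) = 4554 + 84 = 4638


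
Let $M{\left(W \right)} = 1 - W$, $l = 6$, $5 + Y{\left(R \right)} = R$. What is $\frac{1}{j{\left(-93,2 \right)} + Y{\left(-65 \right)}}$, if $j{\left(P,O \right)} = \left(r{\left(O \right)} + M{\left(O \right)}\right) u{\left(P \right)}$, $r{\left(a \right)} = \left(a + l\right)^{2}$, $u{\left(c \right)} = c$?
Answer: $- \frac{1}{5929} \approx -0.00016866$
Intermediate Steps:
$Y{\left(R \right)} = -5 + R$
$r{\left(a \right)} = \left(6 + a\right)^{2}$ ($r{\left(a \right)} = \left(a + 6\right)^{2} = \left(6 + a\right)^{2}$)
$j{\left(P,O \right)} = P \left(1 + \left(6 + O\right)^{2} - O\right)$ ($j{\left(P,O \right)} = \left(\left(6 + O\right)^{2} - \left(-1 + O\right)\right) P = \left(1 + \left(6 + O\right)^{2} - O\right) P = P \left(1 + \left(6 + O\right)^{2} - O\right)$)
$\frac{1}{j{\left(-93,2 \right)} + Y{\left(-65 \right)}} = \frac{1}{- 93 \left(1 + \left(6 + 2\right)^{2} - 2\right) - 70} = \frac{1}{- 93 \left(1 + 8^{2} - 2\right) - 70} = \frac{1}{- 93 \left(1 + 64 - 2\right) - 70} = \frac{1}{\left(-93\right) 63 - 70} = \frac{1}{-5859 - 70} = \frac{1}{-5929} = - \frac{1}{5929}$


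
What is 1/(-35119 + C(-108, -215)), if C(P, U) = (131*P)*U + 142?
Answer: 1/3006843 ≈ 3.3257e-7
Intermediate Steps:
C(P, U) = 142 + 131*P*U (C(P, U) = 131*P*U + 142 = 142 + 131*P*U)
1/(-35119 + C(-108, -215)) = 1/(-35119 + (142 + 131*(-108)*(-215))) = 1/(-35119 + (142 + 3041820)) = 1/(-35119 + 3041962) = 1/3006843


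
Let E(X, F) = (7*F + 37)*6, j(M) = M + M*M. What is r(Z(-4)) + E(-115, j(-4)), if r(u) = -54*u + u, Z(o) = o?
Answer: 938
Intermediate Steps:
j(M) = M + M²
r(u) = -53*u
E(X, F) = 222 + 42*F (E(X, F) = (37 + 7*F)*6 = 222 + 42*F)
r(Z(-4)) + E(-115, j(-4)) = -53*(-4) + (222 + 42*(-4*(1 - 4))) = 212 + (222 + 42*(-4*(-3))) = 212 + (222 + 42*12) = 212 + (222 + 504) = 212 + 726 = 938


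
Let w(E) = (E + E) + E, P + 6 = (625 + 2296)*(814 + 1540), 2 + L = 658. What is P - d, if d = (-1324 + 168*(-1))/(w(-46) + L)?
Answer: 1780891998/259 ≈ 6.8760e+6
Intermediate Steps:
L = 656 (L = -2 + 658 = 656)
P = 6876028 (P = -6 + (625 + 2296)*(814 + 1540) = -6 + 2921*2354 = -6 + 6876034 = 6876028)
w(E) = 3*E (w(E) = 2*E + E = 3*E)
d = -746/259 (d = (-1324 + 168*(-1))/(3*(-46) + 656) = (-1324 - 168)/(-138 + 656) = -1492/518 = -1492*1/518 = -746/259 ≈ -2.8803)
P - d = 6876028 - 1*(-746/259) = 6876028 + 746/259 = 1780891998/259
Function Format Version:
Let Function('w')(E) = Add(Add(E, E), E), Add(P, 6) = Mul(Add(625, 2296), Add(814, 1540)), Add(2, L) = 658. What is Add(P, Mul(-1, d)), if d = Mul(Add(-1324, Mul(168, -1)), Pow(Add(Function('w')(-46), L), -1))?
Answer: Rational(1780891998, 259) ≈ 6.8760e+6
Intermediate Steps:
L = 656 (L = Add(-2, 658) = 656)
P = 6876028 (P = Add(-6, Mul(Add(625, 2296), Add(814, 1540))) = Add(-6, Mul(2921, 2354)) = Add(-6, 6876034) = 6876028)
Function('w')(E) = Mul(3, E) (Function('w')(E) = Add(Mul(2, E), E) = Mul(3, E))
d = Rational(-746, 259) (d = Mul(Add(-1324, Mul(168, -1)), Pow(Add(Mul(3, -46), 656), -1)) = Mul(Add(-1324, -168), Pow(Add(-138, 656), -1)) = Mul(-1492, Pow(518, -1)) = Mul(-1492, Rational(1, 518)) = Rational(-746, 259) ≈ -2.8803)
Add(P, Mul(-1, d)) = Add(6876028, Mul(-1, Rational(-746, 259))) = Add(6876028, Rational(746, 259)) = Rational(1780891998, 259)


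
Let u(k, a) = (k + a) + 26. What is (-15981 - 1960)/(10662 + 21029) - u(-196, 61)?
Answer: 312398/2881 ≈ 108.43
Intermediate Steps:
u(k, a) = 26 + a + k (u(k, a) = (a + k) + 26 = 26 + a + k)
(-15981 - 1960)/(10662 + 21029) - u(-196, 61) = (-15981 - 1960)/(10662 + 21029) - (26 + 61 - 196) = -17941/31691 - 1*(-109) = -17941*1/31691 + 109 = -1631/2881 + 109 = 312398/2881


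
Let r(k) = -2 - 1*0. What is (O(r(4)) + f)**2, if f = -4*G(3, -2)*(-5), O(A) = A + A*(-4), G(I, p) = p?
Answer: 1156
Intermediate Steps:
r(k) = -2 (r(k) = -2 + 0 = -2)
O(A) = -3*A (O(A) = A - 4*A = -3*A)
f = -40 (f = -4*(-2)*(-5) = 8*(-5) = -40)
(O(r(4)) + f)**2 = (-3*(-2) - 40)**2 = (6 - 40)**2 = (-34)**2 = 1156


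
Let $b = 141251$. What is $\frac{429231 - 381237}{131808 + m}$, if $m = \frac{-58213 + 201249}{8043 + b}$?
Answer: $\frac{1791304059}{4919571647} \approx 0.36412$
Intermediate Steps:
$m = \frac{71518}{74647}$ ($m = \frac{-58213 + 201249}{8043 + 141251} = \frac{143036}{149294} = 143036 \cdot \frac{1}{149294} = \frac{71518}{74647} \approx 0.95808$)
$\frac{429231 - 381237}{131808 + m} = \frac{429231 - 381237}{131808 + \frac{71518}{74647}} = \frac{47994}{\frac{9839143294}{74647}} = 47994 \cdot \frac{74647}{9839143294} = \frac{1791304059}{4919571647}$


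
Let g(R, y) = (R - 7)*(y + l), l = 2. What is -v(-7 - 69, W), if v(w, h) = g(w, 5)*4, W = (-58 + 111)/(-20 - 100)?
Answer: 2324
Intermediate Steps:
g(R, y) = (-7 + R)*(2 + y) (g(R, y) = (R - 7)*(y + 2) = (-7 + R)*(2 + y))
W = -53/120 (W = 53/(-120) = 53*(-1/120) = -53/120 ≈ -0.44167)
v(w, h) = -196 + 28*w (v(w, h) = (-14 - 7*5 + 2*w + w*5)*4 = (-14 - 35 + 2*w + 5*w)*4 = (-49 + 7*w)*4 = -196 + 28*w)
-v(-7 - 69, W) = -(-196 + 28*(-7 - 69)) = -(-196 + 28*(-76)) = -(-196 - 2128) = -1*(-2324) = 2324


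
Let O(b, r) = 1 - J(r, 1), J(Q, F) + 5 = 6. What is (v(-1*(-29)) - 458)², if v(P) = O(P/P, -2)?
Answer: 209764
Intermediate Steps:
J(Q, F) = 1 (J(Q, F) = -5 + 6 = 1)
O(b, r) = 0 (O(b, r) = 1 - 1*1 = 1 - 1 = 0)
v(P) = 0
(v(-1*(-29)) - 458)² = (0 - 458)² = (-458)² = 209764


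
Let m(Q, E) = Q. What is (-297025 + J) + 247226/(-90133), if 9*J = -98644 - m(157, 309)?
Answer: -249853244492/811197 ≈ -3.0801e+5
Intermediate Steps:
J = -98801/9 (J = (-98644 - 1*157)/9 = (-98644 - 157)/9 = (1/9)*(-98801) = -98801/9 ≈ -10978.)
(-297025 + J) + 247226/(-90133) = (-297025 - 98801/9) + 247226/(-90133) = -2772026/9 + 247226*(-1/90133) = -2772026/9 - 247226/90133 = -249853244492/811197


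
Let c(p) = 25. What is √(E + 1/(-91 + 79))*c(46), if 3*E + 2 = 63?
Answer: 225/2 ≈ 112.50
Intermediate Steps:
E = 61/3 (E = -⅔ + (⅓)*63 = -⅔ + 21 = 61/3 ≈ 20.333)
√(E + 1/(-91 + 79))*c(46) = √(61/3 + 1/(-91 + 79))*25 = √(61/3 + 1/(-12))*25 = √(61/3 - 1/12)*25 = √(81/4)*25 = (9/2)*25 = 225/2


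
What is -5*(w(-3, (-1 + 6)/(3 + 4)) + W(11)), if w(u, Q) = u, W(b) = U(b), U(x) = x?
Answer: -40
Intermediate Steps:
W(b) = b
-5*(w(-3, (-1 + 6)/(3 + 4)) + W(11)) = -5*(-3 + 11) = -5*8 = -40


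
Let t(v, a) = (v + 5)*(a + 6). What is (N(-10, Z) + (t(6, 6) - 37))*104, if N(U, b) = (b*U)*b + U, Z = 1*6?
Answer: -28600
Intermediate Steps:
Z = 6
N(U, b) = U + U*b² (N(U, b) = (U*b)*b + U = U*b² + U = U + U*b²)
t(v, a) = (5 + v)*(6 + a)
(N(-10, Z) + (t(6, 6) - 37))*104 = (-10*(1 + 6²) + ((30 + 5*6 + 6*6 + 6*6) - 37))*104 = (-10*(1 + 36) + ((30 + 30 + 36 + 36) - 37))*104 = (-10*37 + (132 - 37))*104 = (-370 + 95)*104 = -275*104 = -28600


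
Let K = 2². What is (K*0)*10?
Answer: 0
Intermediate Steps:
K = 4
(K*0)*10 = (4*0)*10 = 0*10 = 0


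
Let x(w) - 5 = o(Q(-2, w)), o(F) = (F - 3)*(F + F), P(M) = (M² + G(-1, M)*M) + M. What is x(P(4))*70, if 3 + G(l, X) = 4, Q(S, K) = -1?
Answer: 910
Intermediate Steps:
G(l, X) = 1 (G(l, X) = -3 + 4 = 1)
P(M) = M² + 2*M (P(M) = (M² + 1*M) + M = (M² + M) + M = (M + M²) + M = M² + 2*M)
o(F) = 2*F*(-3 + F) (o(F) = (-3 + F)*(2*F) = 2*F*(-3 + F))
x(w) = 13 (x(w) = 5 + 2*(-1)*(-3 - 1) = 5 + 2*(-1)*(-4) = 5 + 8 = 13)
x(P(4))*70 = 13*70 = 910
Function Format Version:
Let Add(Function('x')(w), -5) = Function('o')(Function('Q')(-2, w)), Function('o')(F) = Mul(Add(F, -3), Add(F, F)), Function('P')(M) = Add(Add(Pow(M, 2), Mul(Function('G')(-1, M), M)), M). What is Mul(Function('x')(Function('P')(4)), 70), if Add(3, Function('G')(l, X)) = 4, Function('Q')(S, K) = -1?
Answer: 910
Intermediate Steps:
Function('G')(l, X) = 1 (Function('G')(l, X) = Add(-3, 4) = 1)
Function('P')(M) = Add(Pow(M, 2), Mul(2, M)) (Function('P')(M) = Add(Add(Pow(M, 2), Mul(1, M)), M) = Add(Add(Pow(M, 2), M), M) = Add(Add(M, Pow(M, 2)), M) = Add(Pow(M, 2), Mul(2, M)))
Function('o')(F) = Mul(2, F, Add(-3, F)) (Function('o')(F) = Mul(Add(-3, F), Mul(2, F)) = Mul(2, F, Add(-3, F)))
Function('x')(w) = 13 (Function('x')(w) = Add(5, Mul(2, -1, Add(-3, -1))) = Add(5, Mul(2, -1, -4)) = Add(5, 8) = 13)
Mul(Function('x')(Function('P')(4)), 70) = Mul(13, 70) = 910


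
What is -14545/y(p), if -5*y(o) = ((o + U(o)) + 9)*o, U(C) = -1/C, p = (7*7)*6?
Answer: 72725/89081 ≈ 0.81639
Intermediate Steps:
p = 294 (p = 49*6 = 294)
y(o) = -o*(9 + o - 1/o)/5 (y(o) = -((o - 1/o) + 9)*o/5 = -(9 + o - 1/o)*o/5 = -o*(9 + o - 1/o)/5)
-14545/y(p) = -14545/(⅕ - ⅕*294*(9 + 294)) = -14545/(⅕ - ⅕*294*303) = -14545/(⅕ - 89082/5) = -14545/(-89081/5) = -14545*(-5/89081) = 72725/89081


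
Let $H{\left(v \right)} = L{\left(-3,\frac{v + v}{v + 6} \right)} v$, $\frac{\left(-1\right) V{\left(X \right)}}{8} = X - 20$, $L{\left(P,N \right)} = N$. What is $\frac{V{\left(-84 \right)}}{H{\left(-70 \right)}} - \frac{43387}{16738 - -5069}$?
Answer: $- \frac{198296467}{26713575} \approx -7.4231$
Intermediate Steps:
$V{\left(X \right)} = 160 - 8 X$ ($V{\left(X \right)} = - 8 \left(X - 20\right) = - 8 \left(-20 + X\right) = 160 - 8 X$)
$H{\left(v \right)} = \frac{2 v^{2}}{6 + v}$ ($H{\left(v \right)} = \frac{v + v}{v + 6} v = \frac{2 v}{6 + v} v = \frac{2 v^{2}}{6 + v}$)
$\frac{V{\left(-84 \right)}}{H{\left(-70 \right)}} - \frac{43387}{16738 - -5069} = \frac{160 - -672}{2 \left(-70\right)^{2} \frac{1}{6 - 70}} - \frac{43387}{16738 - -5069} = \frac{160 + 672}{2 \cdot 4900 \frac{1}{-64}} - \frac{43387}{16738 + 5069} = \frac{832}{2 \cdot 4900 \left(- \frac{1}{64}\right)} - \frac{43387}{21807} = \frac{832}{- \frac{1225}{8}} - \frac{43387}{21807} = 832 \left(- \frac{8}{1225}\right) - \frac{43387}{21807} = - \frac{6656}{1225} - \frac{43387}{21807} = - \frac{198296467}{26713575}$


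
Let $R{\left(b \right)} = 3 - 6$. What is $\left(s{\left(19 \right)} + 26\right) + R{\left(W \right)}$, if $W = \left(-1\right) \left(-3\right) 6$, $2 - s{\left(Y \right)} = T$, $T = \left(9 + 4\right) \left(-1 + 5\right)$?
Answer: $-27$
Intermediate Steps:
$T = 52$ ($T = 13 \cdot 4 = 52$)
$s{\left(Y \right)} = -50$ ($s{\left(Y \right)} = 2 - 52 = -50$)
$W = 18$ ($W = 3 \cdot 6 = 18$)
$R{\left(b \right)} = -3$
$\left(s{\left(19 \right)} + 26\right) + R{\left(W \right)} = \left(-50 + 26\right) - 3 = -24 - 3 = -27$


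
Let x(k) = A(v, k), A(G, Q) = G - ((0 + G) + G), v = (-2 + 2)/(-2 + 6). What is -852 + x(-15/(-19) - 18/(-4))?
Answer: -852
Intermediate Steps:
v = 0 (v = 0/4 = 0*(¼) = 0)
A(G, Q) = -G (A(G, Q) = G - (G + G) = G - 2*G = -G)
x(k) = 0 (x(k) = -1*0 = 0)
-852 + x(-15/(-19) - 18/(-4)) = -852 + 0 = -852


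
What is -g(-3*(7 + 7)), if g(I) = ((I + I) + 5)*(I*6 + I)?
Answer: -23226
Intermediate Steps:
g(I) = 7*I*(5 + 2*I) (g(I) = (2*I + 5)*(6*I + I) = (5 + 2*I)*(7*I) = 7*I*(5 + 2*I))
-g(-3*(7 + 7)) = -7*(-3*(7 + 7))*(5 + 2*(-3*(7 + 7))) = -7*(-3*14)*(5 + 2*(-3*14)) = -7*(-42)*(5 + 2*(-42)) = -7*(-42)*(5 - 84) = -7*(-42)*(-79) = -1*23226 = -23226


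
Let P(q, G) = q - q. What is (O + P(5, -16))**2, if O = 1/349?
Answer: 1/121801 ≈ 8.2101e-6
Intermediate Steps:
P(q, G) = 0
O = 1/349 ≈ 0.0028653
(O + P(5, -16))**2 = (1/349 + 0)**2 = (1/349)**2 = 1/121801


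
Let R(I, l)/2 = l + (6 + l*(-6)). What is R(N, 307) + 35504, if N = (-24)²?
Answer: 32446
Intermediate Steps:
N = 576
R(I, l) = 12 - 10*l (R(I, l) = 2*(l + (6 + l*(-6))) = 2*(l + (6 - 6*l)) = 2*(6 - 5*l) = 12 - 10*l)
R(N, 307) + 35504 = (12 - 10*307) + 35504 = (12 - 3070) + 35504 = -3058 + 35504 = 32446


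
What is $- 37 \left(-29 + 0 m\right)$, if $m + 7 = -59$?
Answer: $1073$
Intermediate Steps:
$m = -66$ ($m = -7 - 59 = -66$)
$- 37 \left(-29 + 0 m\right) = - 37 \left(-29 + 0 \left(-66\right)\right) = - 37 \left(-29 + 0\right) = \left(-37\right) \left(-29\right) = 1073$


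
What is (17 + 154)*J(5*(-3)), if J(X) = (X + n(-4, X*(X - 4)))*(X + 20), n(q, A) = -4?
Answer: -16245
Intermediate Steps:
J(X) = (-4 + X)*(20 + X) (J(X) = (X - 4)*(X + 20) = (-4 + X)*(20 + X))
(17 + 154)*J(5*(-3)) = (17 + 154)*(-80 + (5*(-3))**2 + 16*(5*(-3))) = 171*(-80 + (-15)**2 + 16*(-15)) = 171*(-80 + 225 - 240) = 171*(-95) = -16245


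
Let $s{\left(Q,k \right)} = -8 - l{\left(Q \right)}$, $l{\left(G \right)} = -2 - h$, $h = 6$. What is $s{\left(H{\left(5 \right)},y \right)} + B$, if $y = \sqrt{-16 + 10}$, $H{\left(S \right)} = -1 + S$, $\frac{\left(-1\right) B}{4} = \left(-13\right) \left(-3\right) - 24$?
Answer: $-60$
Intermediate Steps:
$B = -60$ ($B = - 4 \left(\left(-13\right) \left(-3\right) - 24\right) = - 4 \left(39 - 24\right) = \left(-4\right) 15 = -60$)
$y = i \sqrt{6}$ ($y = \sqrt{-6} = i \sqrt{6} \approx 2.4495 i$)
$l{\left(G \right)} = -8$ ($l{\left(G \right)} = -2 - 6 = -8$)
$s{\left(Q,k \right)} = 0$ ($s{\left(Q,k \right)} = -8 - -8 = -8 + 8 = 0$)
$s{\left(H{\left(5 \right)},y \right)} + B = 0 - 60 = -60$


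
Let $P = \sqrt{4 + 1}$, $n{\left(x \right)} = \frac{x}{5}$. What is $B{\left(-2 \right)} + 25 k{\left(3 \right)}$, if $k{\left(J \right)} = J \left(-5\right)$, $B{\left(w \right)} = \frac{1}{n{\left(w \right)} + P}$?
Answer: $- \frac{45365}{121} + \frac{25 \sqrt{5}}{121} \approx -374.46$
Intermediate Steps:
$n{\left(x \right)} = \frac{x}{5}$ ($n{\left(x \right)} = x \frac{1}{5} = \frac{x}{5}$)
$P = \sqrt{5} \approx 2.2361$
$B{\left(w \right)} = \frac{1}{\sqrt{5} + \frac{w}{5}}$ ($B{\left(w \right)} = \frac{1}{\frac{w}{5} + \sqrt{5}} = \frac{1}{\sqrt{5} + \frac{w}{5}}$)
$k{\left(J \right)} = - 5 J$
$B{\left(-2 \right)} + 25 k{\left(3 \right)} = \frac{5}{-2 + 5 \sqrt{5}} + 25 \left(\left(-5\right) 3\right) = \frac{5}{-2 + 5 \sqrt{5}} + 25 \left(-15\right) = \frac{5}{-2 + 5 \sqrt{5}} - 375 = -375 + \frac{5}{-2 + 5 \sqrt{5}}$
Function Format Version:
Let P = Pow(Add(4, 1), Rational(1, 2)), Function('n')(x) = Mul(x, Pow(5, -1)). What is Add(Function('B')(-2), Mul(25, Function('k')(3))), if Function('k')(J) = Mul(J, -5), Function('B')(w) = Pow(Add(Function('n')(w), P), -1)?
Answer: Add(Rational(-45365, 121), Mul(Rational(25, 121), Pow(5, Rational(1, 2)))) ≈ -374.46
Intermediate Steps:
Function('n')(x) = Mul(Rational(1, 5), x) (Function('n')(x) = Mul(x, Rational(1, 5)) = Mul(Rational(1, 5), x))
P = Pow(5, Rational(1, 2)) ≈ 2.2361
Function('B')(w) = Pow(Add(Pow(5, Rational(1, 2)), Mul(Rational(1, 5), w)), -1) (Function('B')(w) = Pow(Add(Mul(Rational(1, 5), w), Pow(5, Rational(1, 2))), -1) = Pow(Add(Pow(5, Rational(1, 2)), Mul(Rational(1, 5), w)), -1))
Function('k')(J) = Mul(-5, J)
Add(Function('B')(-2), Mul(25, Function('k')(3))) = Add(Mul(5, Pow(Add(-2, Mul(5, Pow(5, Rational(1, 2)))), -1)), Mul(25, Mul(-5, 3))) = Add(Mul(5, Pow(Add(-2, Mul(5, Pow(5, Rational(1, 2)))), -1)), Mul(25, -15)) = Add(Mul(5, Pow(Add(-2, Mul(5, Pow(5, Rational(1, 2)))), -1)), -375) = Add(-375, Mul(5, Pow(Add(-2, Mul(5, Pow(5, Rational(1, 2)))), -1)))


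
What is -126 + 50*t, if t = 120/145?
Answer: -2454/29 ≈ -84.621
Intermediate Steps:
t = 24/29 (t = 120*(1/145) = 24/29 ≈ 0.82759)
-126 + 50*t = -126 + 50*(24/29) = -126 + 1200/29 = -2454/29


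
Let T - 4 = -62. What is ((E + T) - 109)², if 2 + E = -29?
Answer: 39204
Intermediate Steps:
E = -31 (E = -2 - 29 = -31)
T = -58 (T = 4 - 62 = -58)
((E + T) - 109)² = ((-31 - 58) - 109)² = (-89 - 109)² = (-198)² = 39204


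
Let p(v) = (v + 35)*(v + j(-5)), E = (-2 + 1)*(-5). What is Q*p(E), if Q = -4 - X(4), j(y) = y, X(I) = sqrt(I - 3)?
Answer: 0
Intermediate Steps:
X(I) = sqrt(-3 + I)
E = 5 (E = -1*(-5) = 5)
p(v) = (-5 + v)*(35 + v) (p(v) = (v + 35)*(v - 5) = (35 + v)*(-5 + v) = (-5 + v)*(35 + v))
Q = -5 (Q = -4 - sqrt(-3 + 4) = -4 - sqrt(1) = -4 - 1*1 = -4 - 1 = -5)
Q*p(E) = -5*(-175 + 5**2 + 30*5) = -5*(-175 + 25 + 150) = -5*0 = 0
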